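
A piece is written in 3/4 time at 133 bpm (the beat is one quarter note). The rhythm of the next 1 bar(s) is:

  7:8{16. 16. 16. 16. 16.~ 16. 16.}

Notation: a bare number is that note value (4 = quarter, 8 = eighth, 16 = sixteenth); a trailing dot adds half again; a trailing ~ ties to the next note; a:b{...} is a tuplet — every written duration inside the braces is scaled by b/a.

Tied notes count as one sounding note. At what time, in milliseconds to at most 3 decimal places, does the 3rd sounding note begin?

note 3 onset = 6/7b = 386.681ms

1. 0.0ms @ 0 + 193.34ms (3/7)
2. 193.34ms @ 3/7 + 193.34ms (3/7)
3. 386.681ms @ 6/7 + 193.34ms (3/7)
4. 580.021ms @ 9/7 + 193.34ms (3/7)
5. 773.362ms @ 12/7 + 386.681ms (6/7)
6. 1160.043ms @ 18/7 + 193.34ms (3/7)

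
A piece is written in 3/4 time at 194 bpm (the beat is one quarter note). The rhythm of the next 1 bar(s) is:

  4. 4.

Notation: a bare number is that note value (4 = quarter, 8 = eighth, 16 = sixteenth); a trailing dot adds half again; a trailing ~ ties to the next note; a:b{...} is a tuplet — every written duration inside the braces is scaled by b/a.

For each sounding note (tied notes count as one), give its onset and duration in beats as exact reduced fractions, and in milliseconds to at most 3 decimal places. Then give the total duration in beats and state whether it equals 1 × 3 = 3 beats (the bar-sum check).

1) 0.0ms=0b +463.918ms=3/2b
2) 463.918ms=3/2b +463.918ms=3/2b
Σ=3b of 3 (194bpm 3/4) — PASS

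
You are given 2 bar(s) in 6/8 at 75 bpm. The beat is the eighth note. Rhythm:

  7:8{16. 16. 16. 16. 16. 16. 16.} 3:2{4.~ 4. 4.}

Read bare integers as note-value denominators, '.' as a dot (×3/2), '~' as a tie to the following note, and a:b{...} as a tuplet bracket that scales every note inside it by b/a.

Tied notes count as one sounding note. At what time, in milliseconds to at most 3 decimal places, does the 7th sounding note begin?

note 7 onset = 36/7b = 4114.286ms

1. 0.0ms @ 0 + 685.714ms (6/7)
2. 685.714ms @ 6/7 + 685.714ms (6/7)
3. 1371.429ms @ 12/7 + 685.714ms (6/7)
4. 2057.143ms @ 18/7 + 685.714ms (6/7)
5. 2742.857ms @ 24/7 + 685.714ms (6/7)
6. 3428.571ms @ 30/7 + 685.714ms (6/7)
7. 4114.286ms @ 36/7 + 685.714ms (6/7)
8. 4800.0ms @ 6 + 3200.0ms (4)
9. 8000.0ms @ 10 + 1600.0ms (2)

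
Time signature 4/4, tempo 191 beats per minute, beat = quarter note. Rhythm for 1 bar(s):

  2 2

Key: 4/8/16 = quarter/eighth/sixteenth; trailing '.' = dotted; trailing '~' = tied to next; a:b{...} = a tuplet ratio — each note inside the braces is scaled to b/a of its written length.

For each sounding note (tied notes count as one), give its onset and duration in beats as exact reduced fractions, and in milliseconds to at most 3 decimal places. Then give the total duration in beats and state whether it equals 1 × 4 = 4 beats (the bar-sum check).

1) 0.0ms=0b +628.272ms=2b
2) 628.272ms=2b +628.272ms=2b
Σ=4b of 4 (191bpm 4/4) — PASS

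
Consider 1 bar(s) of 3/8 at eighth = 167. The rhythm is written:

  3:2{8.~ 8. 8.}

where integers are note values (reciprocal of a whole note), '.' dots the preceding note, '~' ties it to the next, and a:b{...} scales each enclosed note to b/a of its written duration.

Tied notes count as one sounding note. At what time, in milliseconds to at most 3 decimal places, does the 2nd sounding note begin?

note 2 onset = 2b = 718.563ms

1. 0.0ms @ 0 + 718.563ms (2)
2. 718.563ms @ 2 + 359.281ms (1)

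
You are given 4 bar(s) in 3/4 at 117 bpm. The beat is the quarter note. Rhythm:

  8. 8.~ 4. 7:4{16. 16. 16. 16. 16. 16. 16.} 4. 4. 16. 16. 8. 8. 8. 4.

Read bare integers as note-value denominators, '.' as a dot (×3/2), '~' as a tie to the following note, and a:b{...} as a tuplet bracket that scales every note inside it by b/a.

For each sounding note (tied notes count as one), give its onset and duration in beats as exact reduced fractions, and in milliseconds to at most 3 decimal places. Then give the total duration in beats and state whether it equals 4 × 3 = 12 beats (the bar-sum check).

1) 0.0ms=0b +384.615ms=3/4b
2) 384.615ms=3/4b +1153.846ms=9/4b
3) 1538.462ms=3b +109.89ms=3/14b
4) 1648.352ms=45/14b +109.89ms=3/14b
5) 1758.242ms=24/7b +109.89ms=3/14b
6) 1868.132ms=51/14b +109.89ms=3/14b
7) 1978.022ms=27/7b +109.89ms=3/14b
8) 2087.912ms=57/14b +109.89ms=3/14b
9) 2197.802ms=30/7b +109.89ms=3/14b
10) 2307.692ms=9/2b +769.231ms=3/2b
11) 3076.923ms=6b +769.231ms=3/2b
12) 3846.154ms=15/2b +192.308ms=3/8b
13) 4038.462ms=63/8b +192.308ms=3/8b
14) 4230.769ms=33/4b +384.615ms=3/4b
15) 4615.385ms=9b +384.615ms=3/4b
16) 5000.0ms=39/4b +384.615ms=3/4b
17) 5384.615ms=21/2b +769.231ms=3/2b
Σ=12b of 12 (117bpm 3/4) — PASS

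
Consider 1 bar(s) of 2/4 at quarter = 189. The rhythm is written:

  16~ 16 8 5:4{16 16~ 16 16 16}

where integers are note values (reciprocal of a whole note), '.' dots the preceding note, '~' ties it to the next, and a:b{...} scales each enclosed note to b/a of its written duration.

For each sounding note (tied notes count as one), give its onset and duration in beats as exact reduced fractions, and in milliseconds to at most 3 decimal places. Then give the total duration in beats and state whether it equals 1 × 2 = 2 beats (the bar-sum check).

1) 0.0ms=0b +158.73ms=1/2b
2) 158.73ms=1/2b +158.73ms=1/2b
3) 317.46ms=1b +63.492ms=1/5b
4) 380.952ms=6/5b +126.984ms=2/5b
5) 507.937ms=8/5b +63.492ms=1/5b
6) 571.429ms=9/5b +63.492ms=1/5b
Σ=2b of 2 (189bpm 2/4) — PASS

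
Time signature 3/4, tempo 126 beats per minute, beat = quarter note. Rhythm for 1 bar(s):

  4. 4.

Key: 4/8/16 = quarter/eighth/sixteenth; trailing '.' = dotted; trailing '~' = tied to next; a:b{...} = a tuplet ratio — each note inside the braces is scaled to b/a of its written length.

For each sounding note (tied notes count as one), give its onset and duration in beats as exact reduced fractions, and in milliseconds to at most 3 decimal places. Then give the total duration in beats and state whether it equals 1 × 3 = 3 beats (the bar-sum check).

1) 0.0ms=0b +714.286ms=3/2b
2) 714.286ms=3/2b +714.286ms=3/2b
Σ=3b of 3 (126bpm 3/4) — PASS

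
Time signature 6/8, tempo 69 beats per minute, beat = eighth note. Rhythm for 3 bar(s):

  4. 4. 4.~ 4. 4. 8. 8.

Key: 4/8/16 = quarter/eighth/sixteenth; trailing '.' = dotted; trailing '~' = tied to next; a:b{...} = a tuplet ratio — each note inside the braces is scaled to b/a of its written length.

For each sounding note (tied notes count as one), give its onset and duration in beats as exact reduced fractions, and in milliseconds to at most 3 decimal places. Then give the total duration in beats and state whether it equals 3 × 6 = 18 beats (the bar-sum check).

1) 0.0ms=0b +2608.696ms=3b
2) 2608.696ms=3b +2608.696ms=3b
3) 5217.391ms=6b +5217.391ms=6b
4) 10434.783ms=12b +2608.696ms=3b
5) 13043.478ms=15b +1304.348ms=3/2b
6) 14347.826ms=33/2b +1304.348ms=3/2b
Σ=18b of 18 (69bpm 6/8) — PASS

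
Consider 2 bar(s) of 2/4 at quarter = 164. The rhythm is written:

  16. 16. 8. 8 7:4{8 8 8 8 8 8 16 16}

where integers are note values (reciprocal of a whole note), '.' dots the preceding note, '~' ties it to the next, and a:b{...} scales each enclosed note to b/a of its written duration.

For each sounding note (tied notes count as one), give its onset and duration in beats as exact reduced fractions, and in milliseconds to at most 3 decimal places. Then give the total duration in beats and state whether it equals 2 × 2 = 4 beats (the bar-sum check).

1) 0.0ms=0b +137.195ms=3/8b
2) 137.195ms=3/8b +137.195ms=3/8b
3) 274.39ms=3/4b +274.39ms=3/4b
4) 548.78ms=3/2b +182.927ms=1/2b
5) 731.707ms=2b +104.53ms=2/7b
6) 836.237ms=16/7b +104.53ms=2/7b
7) 940.767ms=18/7b +104.53ms=2/7b
8) 1045.296ms=20/7b +104.53ms=2/7b
9) 1149.826ms=22/7b +104.53ms=2/7b
10) 1254.355ms=24/7b +104.53ms=2/7b
11) 1358.885ms=26/7b +52.265ms=1/7b
12) 1411.15ms=27/7b +52.265ms=1/7b
Σ=4b of 4 (164bpm 2/4) — PASS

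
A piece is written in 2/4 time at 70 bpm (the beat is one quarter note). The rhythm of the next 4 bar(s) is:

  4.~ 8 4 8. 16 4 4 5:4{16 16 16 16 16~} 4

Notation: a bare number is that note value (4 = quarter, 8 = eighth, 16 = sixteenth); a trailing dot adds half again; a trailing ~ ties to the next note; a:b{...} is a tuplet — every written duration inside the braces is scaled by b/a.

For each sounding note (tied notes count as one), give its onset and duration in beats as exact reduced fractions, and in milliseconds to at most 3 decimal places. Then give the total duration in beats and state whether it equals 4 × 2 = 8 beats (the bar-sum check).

1) 0.0ms=0b +1714.286ms=2b
2) 1714.286ms=2b +857.143ms=1b
3) 2571.429ms=3b +642.857ms=3/4b
4) 3214.286ms=15/4b +214.286ms=1/4b
5) 3428.571ms=4b +857.143ms=1b
6) 4285.714ms=5b +857.143ms=1b
7) 5142.857ms=6b +171.429ms=1/5b
8) 5314.286ms=31/5b +171.429ms=1/5b
9) 5485.714ms=32/5b +171.429ms=1/5b
10) 5657.143ms=33/5b +171.429ms=1/5b
11) 5828.571ms=34/5b +1028.571ms=6/5b
Σ=8b of 8 (70bpm 2/4) — PASS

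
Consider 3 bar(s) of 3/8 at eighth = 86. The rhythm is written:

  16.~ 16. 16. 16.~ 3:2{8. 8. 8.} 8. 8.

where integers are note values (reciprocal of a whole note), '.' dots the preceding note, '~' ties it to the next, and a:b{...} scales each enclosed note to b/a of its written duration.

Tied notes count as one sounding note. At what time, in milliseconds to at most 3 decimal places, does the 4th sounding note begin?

note 4 onset = 4b = 2790.698ms

1. 0.0ms @ 0 + 1046.512ms (3/2)
2. 1046.512ms @ 3/2 + 523.256ms (3/4)
3. 1569.767ms @ 9/4 + 1220.93ms (7/4)
4. 2790.698ms @ 4 + 697.674ms (1)
5. 3488.372ms @ 5 + 697.674ms (1)
6. 4186.047ms @ 6 + 1046.512ms (3/2)
7. 5232.558ms @ 15/2 + 1046.512ms (3/2)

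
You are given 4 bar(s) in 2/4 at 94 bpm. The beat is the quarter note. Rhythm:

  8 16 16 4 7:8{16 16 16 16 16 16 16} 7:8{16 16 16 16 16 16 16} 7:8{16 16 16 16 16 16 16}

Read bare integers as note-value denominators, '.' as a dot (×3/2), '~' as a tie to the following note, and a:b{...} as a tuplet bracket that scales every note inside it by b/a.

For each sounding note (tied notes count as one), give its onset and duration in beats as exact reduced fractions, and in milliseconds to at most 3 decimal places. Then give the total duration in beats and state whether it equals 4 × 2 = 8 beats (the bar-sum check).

1) 0.0ms=0b +319.149ms=1/2b
2) 319.149ms=1/2b +159.574ms=1/4b
3) 478.723ms=3/4b +159.574ms=1/4b
4) 638.298ms=1b +638.298ms=1b
5) 1276.596ms=2b +182.371ms=2/7b
6) 1458.967ms=16/7b +182.371ms=2/7b
7) 1641.337ms=18/7b +182.371ms=2/7b
8) 1823.708ms=20/7b +182.371ms=2/7b
9) 2006.079ms=22/7b +182.371ms=2/7b
10) 2188.45ms=24/7b +182.371ms=2/7b
11) 2370.821ms=26/7b +182.371ms=2/7b
12) 2553.191ms=4b +182.371ms=2/7b
13) 2735.562ms=30/7b +182.371ms=2/7b
14) 2917.933ms=32/7b +182.371ms=2/7b
15) 3100.304ms=34/7b +182.371ms=2/7b
16) 3282.675ms=36/7b +182.371ms=2/7b
17) 3465.046ms=38/7b +182.371ms=2/7b
18) 3647.416ms=40/7b +182.371ms=2/7b
19) 3829.787ms=6b +182.371ms=2/7b
20) 4012.158ms=44/7b +182.371ms=2/7b
21) 4194.529ms=46/7b +182.371ms=2/7b
22) 4376.9ms=48/7b +182.371ms=2/7b
23) 4559.271ms=50/7b +182.371ms=2/7b
24) 4741.641ms=52/7b +182.371ms=2/7b
25) 4924.012ms=54/7b +182.371ms=2/7b
Σ=8b of 8 (94bpm 2/4) — PASS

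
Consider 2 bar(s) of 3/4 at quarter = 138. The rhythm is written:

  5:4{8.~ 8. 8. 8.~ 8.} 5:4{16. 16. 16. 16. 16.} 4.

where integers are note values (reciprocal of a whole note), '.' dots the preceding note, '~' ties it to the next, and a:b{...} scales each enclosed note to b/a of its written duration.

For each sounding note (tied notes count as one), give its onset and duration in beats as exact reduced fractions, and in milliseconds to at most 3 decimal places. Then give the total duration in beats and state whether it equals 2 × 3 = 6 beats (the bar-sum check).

1) 0.0ms=0b +521.739ms=6/5b
2) 521.739ms=6/5b +260.87ms=3/5b
3) 782.609ms=9/5b +521.739ms=6/5b
4) 1304.348ms=3b +130.435ms=3/10b
5) 1434.783ms=33/10b +130.435ms=3/10b
6) 1565.217ms=18/5b +130.435ms=3/10b
7) 1695.652ms=39/10b +130.435ms=3/10b
8) 1826.087ms=21/5b +130.435ms=3/10b
9) 1956.522ms=9/2b +652.174ms=3/2b
Σ=6b of 6 (138bpm 3/4) — PASS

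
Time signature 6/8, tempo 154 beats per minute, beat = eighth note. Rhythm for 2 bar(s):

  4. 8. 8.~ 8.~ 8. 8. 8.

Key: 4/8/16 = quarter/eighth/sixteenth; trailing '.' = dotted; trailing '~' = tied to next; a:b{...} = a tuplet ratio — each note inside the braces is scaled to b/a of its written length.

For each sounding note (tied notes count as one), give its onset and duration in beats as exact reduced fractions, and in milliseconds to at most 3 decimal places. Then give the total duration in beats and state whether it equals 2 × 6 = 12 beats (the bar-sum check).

1) 0.0ms=0b +1168.831ms=3b
2) 1168.831ms=3b +584.416ms=3/2b
3) 1753.247ms=9/2b +1753.247ms=9/2b
4) 3506.494ms=9b +584.416ms=3/2b
5) 4090.909ms=21/2b +584.416ms=3/2b
Σ=12b of 12 (154bpm 6/8) — PASS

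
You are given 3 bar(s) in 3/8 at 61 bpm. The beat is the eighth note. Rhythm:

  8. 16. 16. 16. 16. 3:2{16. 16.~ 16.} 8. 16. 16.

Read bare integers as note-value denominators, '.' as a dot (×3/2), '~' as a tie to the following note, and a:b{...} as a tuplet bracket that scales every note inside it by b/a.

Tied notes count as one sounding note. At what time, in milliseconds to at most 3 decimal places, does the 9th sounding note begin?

note 9 onset = 15/2b = 7377.049ms

1. 0.0ms @ 0 + 1475.41ms (3/2)
2. 1475.41ms @ 3/2 + 737.705ms (3/4)
3. 2213.115ms @ 9/4 + 737.705ms (3/4)
4. 2950.82ms @ 3 + 737.705ms (3/4)
5. 3688.525ms @ 15/4 + 737.705ms (3/4)
6. 4426.23ms @ 9/2 + 491.803ms (1/2)
7. 4918.033ms @ 5 + 983.607ms (1)
8. 5901.639ms @ 6 + 1475.41ms (3/2)
9. 7377.049ms @ 15/2 + 737.705ms (3/4)
10. 8114.754ms @ 33/4 + 737.705ms (3/4)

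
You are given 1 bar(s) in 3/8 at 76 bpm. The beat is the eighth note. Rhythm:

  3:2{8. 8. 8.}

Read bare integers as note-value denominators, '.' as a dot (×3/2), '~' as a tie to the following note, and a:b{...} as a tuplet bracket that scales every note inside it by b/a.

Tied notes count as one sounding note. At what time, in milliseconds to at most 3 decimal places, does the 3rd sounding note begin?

note 3 onset = 2b = 1578.947ms

1. 0.0ms @ 0 + 789.474ms (1)
2. 789.474ms @ 1 + 789.474ms (1)
3. 1578.947ms @ 2 + 789.474ms (1)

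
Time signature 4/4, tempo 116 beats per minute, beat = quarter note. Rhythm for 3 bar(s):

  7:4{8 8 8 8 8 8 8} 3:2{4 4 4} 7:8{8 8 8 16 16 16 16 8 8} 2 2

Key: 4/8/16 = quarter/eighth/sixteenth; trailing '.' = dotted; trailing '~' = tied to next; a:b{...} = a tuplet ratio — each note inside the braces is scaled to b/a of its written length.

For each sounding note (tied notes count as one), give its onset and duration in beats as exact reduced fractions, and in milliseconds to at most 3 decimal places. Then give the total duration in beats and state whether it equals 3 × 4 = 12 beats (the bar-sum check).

1) 0.0ms=0b +147.783ms=2/7b
2) 147.783ms=2/7b +147.783ms=2/7b
3) 295.567ms=4/7b +147.783ms=2/7b
4) 443.35ms=6/7b +147.783ms=2/7b
5) 591.133ms=8/7b +147.783ms=2/7b
6) 738.916ms=10/7b +147.783ms=2/7b
7) 886.7ms=12/7b +147.783ms=2/7b
8) 1034.483ms=2b +344.828ms=2/3b
9) 1379.31ms=8/3b +344.828ms=2/3b
10) 1724.138ms=10/3b +344.828ms=2/3b
11) 2068.966ms=4b +295.567ms=4/7b
12) 2364.532ms=32/7b +295.567ms=4/7b
13) 2660.099ms=36/7b +295.567ms=4/7b
14) 2955.665ms=40/7b +147.783ms=2/7b
15) 3103.448ms=6b +147.783ms=2/7b
16) 3251.232ms=44/7b +147.783ms=2/7b
17) 3399.015ms=46/7b +147.783ms=2/7b
18) 3546.798ms=48/7b +295.567ms=4/7b
19) 3842.365ms=52/7b +295.567ms=4/7b
20) 4137.931ms=8b +1034.483ms=2b
21) 5172.414ms=10b +1034.483ms=2b
Σ=12b of 12 (116bpm 4/4) — PASS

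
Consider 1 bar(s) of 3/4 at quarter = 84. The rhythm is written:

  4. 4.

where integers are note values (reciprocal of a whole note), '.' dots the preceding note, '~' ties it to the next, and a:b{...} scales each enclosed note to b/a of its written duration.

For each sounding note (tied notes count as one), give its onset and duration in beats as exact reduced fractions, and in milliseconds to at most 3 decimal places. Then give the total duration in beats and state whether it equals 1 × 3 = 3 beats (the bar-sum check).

1) 0.0ms=0b +1071.429ms=3/2b
2) 1071.429ms=3/2b +1071.429ms=3/2b
Σ=3b of 3 (84bpm 3/4) — PASS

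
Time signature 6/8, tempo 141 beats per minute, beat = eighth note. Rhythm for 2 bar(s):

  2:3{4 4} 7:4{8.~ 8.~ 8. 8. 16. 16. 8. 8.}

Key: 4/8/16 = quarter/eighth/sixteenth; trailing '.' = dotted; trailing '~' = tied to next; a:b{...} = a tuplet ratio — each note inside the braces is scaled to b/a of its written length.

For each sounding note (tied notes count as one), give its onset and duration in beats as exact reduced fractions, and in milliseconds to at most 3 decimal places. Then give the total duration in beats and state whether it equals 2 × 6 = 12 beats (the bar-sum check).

1) 0.0ms=0b +1276.596ms=3b
2) 1276.596ms=3b +1276.596ms=3b
3) 2553.191ms=6b +1094.225ms=18/7b
4) 3647.416ms=60/7b +364.742ms=6/7b
5) 4012.158ms=66/7b +182.371ms=3/7b
6) 4194.529ms=69/7b +182.371ms=3/7b
7) 4376.9ms=72/7b +364.742ms=6/7b
8) 4741.641ms=78/7b +364.742ms=6/7b
Σ=12b of 12 (141bpm 6/8) — PASS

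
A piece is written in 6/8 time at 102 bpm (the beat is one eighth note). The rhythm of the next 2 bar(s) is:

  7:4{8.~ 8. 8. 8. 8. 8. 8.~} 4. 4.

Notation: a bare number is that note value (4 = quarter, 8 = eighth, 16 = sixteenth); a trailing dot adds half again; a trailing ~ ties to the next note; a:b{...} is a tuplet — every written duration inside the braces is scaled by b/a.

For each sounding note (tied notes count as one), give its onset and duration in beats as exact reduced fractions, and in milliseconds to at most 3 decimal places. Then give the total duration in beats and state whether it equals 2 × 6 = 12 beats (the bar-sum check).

1) 0.0ms=0b +1008.403ms=12/7b
2) 1008.403ms=12/7b +504.202ms=6/7b
3) 1512.605ms=18/7b +504.202ms=6/7b
4) 2016.807ms=24/7b +504.202ms=6/7b
5) 2521.008ms=30/7b +504.202ms=6/7b
6) 3025.21ms=36/7b +2268.908ms=27/7b
7) 5294.118ms=9b +1764.706ms=3b
Σ=12b of 12 (102bpm 6/8) — PASS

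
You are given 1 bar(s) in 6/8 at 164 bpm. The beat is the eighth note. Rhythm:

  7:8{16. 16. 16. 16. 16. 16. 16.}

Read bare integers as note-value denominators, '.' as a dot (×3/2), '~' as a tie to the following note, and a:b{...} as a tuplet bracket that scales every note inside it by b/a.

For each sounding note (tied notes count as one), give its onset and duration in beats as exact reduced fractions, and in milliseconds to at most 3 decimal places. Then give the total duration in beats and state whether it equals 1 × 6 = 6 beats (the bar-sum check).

1) 0.0ms=0b +313.589ms=6/7b
2) 313.589ms=6/7b +313.589ms=6/7b
3) 627.178ms=12/7b +313.589ms=6/7b
4) 940.767ms=18/7b +313.589ms=6/7b
5) 1254.355ms=24/7b +313.589ms=6/7b
6) 1567.944ms=30/7b +313.589ms=6/7b
7) 1881.533ms=36/7b +313.589ms=6/7b
Σ=6b of 6 (164bpm 6/8) — PASS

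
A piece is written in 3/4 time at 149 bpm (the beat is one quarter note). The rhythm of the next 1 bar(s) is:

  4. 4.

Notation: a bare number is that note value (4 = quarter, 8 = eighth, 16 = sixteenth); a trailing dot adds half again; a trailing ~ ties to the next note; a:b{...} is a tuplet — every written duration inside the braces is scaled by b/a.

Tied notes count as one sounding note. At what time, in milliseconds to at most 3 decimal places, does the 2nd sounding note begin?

note 2 onset = 3/2b = 604.027ms

1. 0.0ms @ 0 + 604.027ms (3/2)
2. 604.027ms @ 3/2 + 604.027ms (3/2)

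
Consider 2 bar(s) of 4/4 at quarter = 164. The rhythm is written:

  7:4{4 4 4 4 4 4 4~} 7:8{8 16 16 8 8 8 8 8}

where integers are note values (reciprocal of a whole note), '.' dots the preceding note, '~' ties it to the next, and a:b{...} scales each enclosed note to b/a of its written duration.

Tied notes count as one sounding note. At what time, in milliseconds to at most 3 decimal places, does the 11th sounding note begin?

1. 0.0ms @ 0 + 209.059ms (4/7)
2. 209.059ms @ 4/7 + 209.059ms (4/7)
3. 418.118ms @ 8/7 + 209.059ms (4/7)
4. 627.178ms @ 12/7 + 209.059ms (4/7)
5. 836.237ms @ 16/7 + 209.059ms (4/7)
6. 1045.296ms @ 20/7 + 209.059ms (4/7)
7. 1254.355ms @ 24/7 + 418.118ms (8/7)
8. 1672.474ms @ 32/7 + 104.53ms (2/7)
9. 1777.003ms @ 34/7 + 104.53ms (2/7)
10. 1881.533ms @ 36/7 + 209.059ms (4/7)
11. 2090.592ms @ 40/7 + 209.059ms (4/7)
12. 2299.652ms @ 44/7 + 209.059ms (4/7)
13. 2508.711ms @ 48/7 + 209.059ms (4/7)
14. 2717.77ms @ 52/7 + 209.059ms (4/7)

note 11 onset = 40/7b = 2090.592ms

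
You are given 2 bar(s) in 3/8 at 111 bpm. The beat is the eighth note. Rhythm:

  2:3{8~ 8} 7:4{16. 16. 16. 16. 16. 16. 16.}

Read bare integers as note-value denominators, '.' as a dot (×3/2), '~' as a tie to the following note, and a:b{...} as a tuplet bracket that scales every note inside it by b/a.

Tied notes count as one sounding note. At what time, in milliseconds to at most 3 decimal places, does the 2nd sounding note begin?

note 2 onset = 3b = 1621.622ms

1. 0.0ms @ 0 + 1621.622ms (3)
2. 1621.622ms @ 3 + 231.66ms (3/7)
3. 1853.282ms @ 24/7 + 231.66ms (3/7)
4. 2084.942ms @ 27/7 + 231.66ms (3/7)
5. 2316.602ms @ 30/7 + 231.66ms (3/7)
6. 2548.263ms @ 33/7 + 231.66ms (3/7)
7. 2779.923ms @ 36/7 + 231.66ms (3/7)
8. 3011.583ms @ 39/7 + 231.66ms (3/7)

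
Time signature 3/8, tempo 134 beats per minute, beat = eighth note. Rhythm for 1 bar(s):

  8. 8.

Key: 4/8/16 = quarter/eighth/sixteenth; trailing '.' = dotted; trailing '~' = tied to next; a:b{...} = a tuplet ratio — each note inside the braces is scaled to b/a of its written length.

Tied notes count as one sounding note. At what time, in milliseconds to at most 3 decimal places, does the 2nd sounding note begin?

1. 0.0ms @ 0 + 671.642ms (3/2)
2. 671.642ms @ 3/2 + 671.642ms (3/2)

note 2 onset = 3/2b = 671.642ms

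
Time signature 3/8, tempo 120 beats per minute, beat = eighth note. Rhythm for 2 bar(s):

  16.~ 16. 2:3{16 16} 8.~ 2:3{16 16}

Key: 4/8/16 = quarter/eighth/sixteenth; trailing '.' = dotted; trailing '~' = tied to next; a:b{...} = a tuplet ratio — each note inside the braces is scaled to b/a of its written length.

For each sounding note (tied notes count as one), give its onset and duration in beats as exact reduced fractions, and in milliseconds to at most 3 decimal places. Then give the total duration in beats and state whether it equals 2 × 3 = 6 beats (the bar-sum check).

1) 0.0ms=0b +750.0ms=3/2b
2) 750.0ms=3/2b +375.0ms=3/4b
3) 1125.0ms=9/4b +375.0ms=3/4b
4) 1500.0ms=3b +1125.0ms=9/4b
5) 2625.0ms=21/4b +375.0ms=3/4b
Σ=6b of 6 (120bpm 3/8) — PASS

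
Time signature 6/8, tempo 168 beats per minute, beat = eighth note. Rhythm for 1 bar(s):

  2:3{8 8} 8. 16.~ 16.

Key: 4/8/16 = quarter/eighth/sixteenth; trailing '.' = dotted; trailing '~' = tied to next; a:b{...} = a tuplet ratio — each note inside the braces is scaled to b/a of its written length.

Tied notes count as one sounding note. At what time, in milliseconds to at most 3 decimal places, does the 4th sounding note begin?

note 4 onset = 9/2b = 1607.143ms

1. 0.0ms @ 0 + 535.714ms (3/2)
2. 535.714ms @ 3/2 + 535.714ms (3/2)
3. 1071.429ms @ 3 + 535.714ms (3/2)
4. 1607.143ms @ 9/2 + 535.714ms (3/2)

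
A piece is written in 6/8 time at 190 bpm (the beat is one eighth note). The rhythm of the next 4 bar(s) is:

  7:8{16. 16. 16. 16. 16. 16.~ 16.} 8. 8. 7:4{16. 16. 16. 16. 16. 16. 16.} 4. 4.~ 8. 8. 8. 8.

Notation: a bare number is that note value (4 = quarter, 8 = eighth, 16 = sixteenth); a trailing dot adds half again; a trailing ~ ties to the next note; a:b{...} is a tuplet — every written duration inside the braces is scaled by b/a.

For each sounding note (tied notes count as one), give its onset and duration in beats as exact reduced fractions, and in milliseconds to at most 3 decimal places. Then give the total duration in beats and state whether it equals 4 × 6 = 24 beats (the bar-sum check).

1) 0.0ms=0b +270.677ms=6/7b
2) 270.677ms=6/7b +270.677ms=6/7b
3) 541.353ms=12/7b +270.677ms=6/7b
4) 812.03ms=18/7b +270.677ms=6/7b
5) 1082.707ms=24/7b +270.677ms=6/7b
6) 1353.383ms=30/7b +541.353ms=12/7b
7) 1894.737ms=6b +473.684ms=3/2b
8) 2368.421ms=15/2b +473.684ms=3/2b
9) 2842.105ms=9b +135.338ms=3/7b
10) 2977.444ms=66/7b +135.338ms=3/7b
11) 3112.782ms=69/7b +135.338ms=3/7b
12) 3248.12ms=72/7b +135.338ms=3/7b
13) 3383.459ms=75/7b +135.338ms=3/7b
14) 3518.797ms=78/7b +135.338ms=3/7b
15) 3654.135ms=81/7b +135.338ms=3/7b
16) 3789.474ms=12b +947.368ms=3b
17) 4736.842ms=15b +1421.053ms=9/2b
18) 6157.895ms=39/2b +473.684ms=3/2b
19) 6631.579ms=21b +473.684ms=3/2b
20) 7105.263ms=45/2b +473.684ms=3/2b
Σ=24b of 24 (190bpm 6/8) — PASS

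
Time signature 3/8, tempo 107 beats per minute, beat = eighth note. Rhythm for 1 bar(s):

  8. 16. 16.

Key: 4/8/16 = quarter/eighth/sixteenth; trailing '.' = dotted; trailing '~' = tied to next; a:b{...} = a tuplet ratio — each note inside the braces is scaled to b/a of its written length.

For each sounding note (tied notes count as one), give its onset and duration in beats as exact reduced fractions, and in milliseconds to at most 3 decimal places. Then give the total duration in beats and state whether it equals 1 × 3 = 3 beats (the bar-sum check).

1) 0.0ms=0b +841.121ms=3/2b
2) 841.121ms=3/2b +420.561ms=3/4b
3) 1261.682ms=9/4b +420.561ms=3/4b
Σ=3b of 3 (107bpm 3/8) — PASS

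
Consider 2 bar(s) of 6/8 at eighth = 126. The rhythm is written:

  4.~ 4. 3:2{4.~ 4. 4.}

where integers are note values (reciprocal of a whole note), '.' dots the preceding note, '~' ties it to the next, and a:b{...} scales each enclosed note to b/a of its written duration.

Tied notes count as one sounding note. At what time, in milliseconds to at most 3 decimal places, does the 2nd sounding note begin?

note 2 onset = 6b = 2857.143ms

1. 0.0ms @ 0 + 2857.143ms (6)
2. 2857.143ms @ 6 + 1904.762ms (4)
3. 4761.905ms @ 10 + 952.381ms (2)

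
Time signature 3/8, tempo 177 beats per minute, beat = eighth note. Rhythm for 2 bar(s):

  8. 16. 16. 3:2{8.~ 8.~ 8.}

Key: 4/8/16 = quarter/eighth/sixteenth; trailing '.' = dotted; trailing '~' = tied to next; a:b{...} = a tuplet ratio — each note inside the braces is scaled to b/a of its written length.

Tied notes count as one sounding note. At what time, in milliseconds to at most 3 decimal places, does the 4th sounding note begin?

note 4 onset = 3b = 1016.949ms

1. 0.0ms @ 0 + 508.475ms (3/2)
2. 508.475ms @ 3/2 + 254.237ms (3/4)
3. 762.712ms @ 9/4 + 254.237ms (3/4)
4. 1016.949ms @ 3 + 1016.949ms (3)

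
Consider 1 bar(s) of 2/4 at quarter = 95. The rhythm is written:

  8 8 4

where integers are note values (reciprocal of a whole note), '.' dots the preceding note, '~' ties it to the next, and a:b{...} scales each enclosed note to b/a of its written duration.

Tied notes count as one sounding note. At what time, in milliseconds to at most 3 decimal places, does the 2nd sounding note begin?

note 2 onset = 1/2b = 315.789ms

1. 0.0ms @ 0 + 315.789ms (1/2)
2. 315.789ms @ 1/2 + 315.789ms (1/2)
3. 631.579ms @ 1 + 631.579ms (1)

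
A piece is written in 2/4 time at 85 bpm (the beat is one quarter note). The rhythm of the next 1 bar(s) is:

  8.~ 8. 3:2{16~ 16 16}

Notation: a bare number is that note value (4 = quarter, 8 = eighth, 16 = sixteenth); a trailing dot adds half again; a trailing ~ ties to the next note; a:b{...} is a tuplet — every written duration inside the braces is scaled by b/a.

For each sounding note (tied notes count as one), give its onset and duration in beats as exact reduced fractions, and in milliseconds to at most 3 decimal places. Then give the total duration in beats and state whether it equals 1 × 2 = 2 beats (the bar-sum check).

1) 0.0ms=0b +1058.824ms=3/2b
2) 1058.824ms=3/2b +235.294ms=1/3b
3) 1294.118ms=11/6b +117.647ms=1/6b
Σ=2b of 2 (85bpm 2/4) — PASS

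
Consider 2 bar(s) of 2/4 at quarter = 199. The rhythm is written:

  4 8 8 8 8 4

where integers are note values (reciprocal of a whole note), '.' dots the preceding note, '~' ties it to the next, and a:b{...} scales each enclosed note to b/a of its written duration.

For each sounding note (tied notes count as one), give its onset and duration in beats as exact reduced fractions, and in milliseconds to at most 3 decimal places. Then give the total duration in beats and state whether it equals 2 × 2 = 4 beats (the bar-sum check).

1) 0.0ms=0b +301.508ms=1b
2) 301.508ms=1b +150.754ms=1/2b
3) 452.261ms=3/2b +150.754ms=1/2b
4) 603.015ms=2b +150.754ms=1/2b
5) 753.769ms=5/2b +150.754ms=1/2b
6) 904.523ms=3b +301.508ms=1b
Σ=4b of 4 (199bpm 2/4) — PASS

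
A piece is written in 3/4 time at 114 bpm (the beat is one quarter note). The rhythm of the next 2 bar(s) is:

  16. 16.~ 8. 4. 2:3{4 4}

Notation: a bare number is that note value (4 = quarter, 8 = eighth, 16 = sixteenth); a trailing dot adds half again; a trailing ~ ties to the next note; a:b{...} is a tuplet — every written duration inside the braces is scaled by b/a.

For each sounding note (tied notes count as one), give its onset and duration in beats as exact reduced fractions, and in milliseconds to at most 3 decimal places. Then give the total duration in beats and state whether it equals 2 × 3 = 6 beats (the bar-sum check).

1) 0.0ms=0b +197.368ms=3/8b
2) 197.368ms=3/8b +592.105ms=9/8b
3) 789.474ms=3/2b +789.474ms=3/2b
4) 1578.947ms=3b +789.474ms=3/2b
5) 2368.421ms=9/2b +789.474ms=3/2b
Σ=6b of 6 (114bpm 3/4) — PASS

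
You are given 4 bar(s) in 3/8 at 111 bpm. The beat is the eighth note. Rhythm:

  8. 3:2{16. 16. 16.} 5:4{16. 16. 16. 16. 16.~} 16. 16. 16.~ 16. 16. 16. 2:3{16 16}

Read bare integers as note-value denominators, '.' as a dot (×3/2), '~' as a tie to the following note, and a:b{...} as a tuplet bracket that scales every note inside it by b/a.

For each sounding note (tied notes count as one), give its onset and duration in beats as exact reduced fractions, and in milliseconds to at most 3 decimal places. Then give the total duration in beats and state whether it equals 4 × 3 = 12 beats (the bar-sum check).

1) 0.0ms=0b +810.811ms=3/2b
2) 810.811ms=3/2b +270.27ms=1/2b
3) 1081.081ms=2b +270.27ms=1/2b
4) 1351.351ms=5/2b +270.27ms=1/2b
5) 1621.622ms=3b +324.324ms=3/5b
6) 1945.946ms=18/5b +324.324ms=3/5b
7) 2270.27ms=21/5b +324.324ms=3/5b
8) 2594.595ms=24/5b +324.324ms=3/5b
9) 2918.919ms=27/5b +729.73ms=27/20b
10) 3648.649ms=27/4b +405.405ms=3/4b
11) 4054.054ms=15/2b +810.811ms=3/2b
12) 4864.865ms=9b +405.405ms=3/4b
13) 5270.27ms=39/4b +405.405ms=3/4b
14) 5675.676ms=21/2b +405.405ms=3/4b
15) 6081.081ms=45/4b +405.405ms=3/4b
Σ=12b of 12 (111bpm 3/8) — PASS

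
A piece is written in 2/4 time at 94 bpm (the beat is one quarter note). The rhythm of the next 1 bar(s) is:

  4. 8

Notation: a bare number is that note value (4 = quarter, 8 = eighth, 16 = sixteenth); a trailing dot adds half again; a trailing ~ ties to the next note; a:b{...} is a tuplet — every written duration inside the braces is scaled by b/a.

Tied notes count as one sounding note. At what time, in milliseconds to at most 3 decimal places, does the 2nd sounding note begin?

1. 0.0ms @ 0 + 957.447ms (3/2)
2. 957.447ms @ 3/2 + 319.149ms (1/2)

note 2 onset = 3/2b = 957.447ms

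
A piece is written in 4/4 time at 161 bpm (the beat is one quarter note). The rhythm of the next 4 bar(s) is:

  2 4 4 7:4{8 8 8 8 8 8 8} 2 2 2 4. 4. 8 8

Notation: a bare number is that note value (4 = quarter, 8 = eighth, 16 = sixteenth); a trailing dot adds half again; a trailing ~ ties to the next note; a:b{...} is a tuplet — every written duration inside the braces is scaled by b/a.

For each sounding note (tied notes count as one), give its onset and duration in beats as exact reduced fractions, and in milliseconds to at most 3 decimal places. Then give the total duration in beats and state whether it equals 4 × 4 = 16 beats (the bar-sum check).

1) 0.0ms=0b +745.342ms=2b
2) 745.342ms=2b +372.671ms=1b
3) 1118.012ms=3b +372.671ms=1b
4) 1490.683ms=4b +106.477ms=2/7b
5) 1597.161ms=30/7b +106.477ms=2/7b
6) 1703.638ms=32/7b +106.477ms=2/7b
7) 1810.115ms=34/7b +106.477ms=2/7b
8) 1916.593ms=36/7b +106.477ms=2/7b
9) 2023.07ms=38/7b +106.477ms=2/7b
10) 2129.547ms=40/7b +106.477ms=2/7b
11) 2236.025ms=6b +745.342ms=2b
12) 2981.366ms=8b +745.342ms=2b
13) 3726.708ms=10b +745.342ms=2b
14) 4472.05ms=12b +559.006ms=3/2b
15) 5031.056ms=27/2b +559.006ms=3/2b
16) 5590.062ms=15b +186.335ms=1/2b
17) 5776.398ms=31/2b +186.335ms=1/2b
Σ=16b of 16 (161bpm 4/4) — PASS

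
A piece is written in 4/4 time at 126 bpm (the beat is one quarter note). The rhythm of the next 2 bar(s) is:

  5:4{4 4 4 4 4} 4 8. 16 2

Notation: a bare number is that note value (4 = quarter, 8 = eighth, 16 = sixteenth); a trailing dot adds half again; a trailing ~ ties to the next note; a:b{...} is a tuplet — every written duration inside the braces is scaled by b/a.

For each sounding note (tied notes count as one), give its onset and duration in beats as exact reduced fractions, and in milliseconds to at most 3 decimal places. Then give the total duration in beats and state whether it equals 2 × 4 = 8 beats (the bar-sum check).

1) 0.0ms=0b +380.952ms=4/5b
2) 380.952ms=4/5b +380.952ms=4/5b
3) 761.905ms=8/5b +380.952ms=4/5b
4) 1142.857ms=12/5b +380.952ms=4/5b
5) 1523.81ms=16/5b +380.952ms=4/5b
6) 1904.762ms=4b +476.19ms=1b
7) 2380.952ms=5b +357.143ms=3/4b
8) 2738.095ms=23/4b +119.048ms=1/4b
9) 2857.143ms=6b +952.381ms=2b
Σ=8b of 8 (126bpm 4/4) — PASS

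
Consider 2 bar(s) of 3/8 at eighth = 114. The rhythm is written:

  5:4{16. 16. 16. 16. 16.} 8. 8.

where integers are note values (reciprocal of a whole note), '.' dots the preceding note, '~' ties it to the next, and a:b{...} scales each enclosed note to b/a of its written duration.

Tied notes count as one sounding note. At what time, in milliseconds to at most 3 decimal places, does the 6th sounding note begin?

1. 0.0ms @ 0 + 315.789ms (3/5)
2. 315.789ms @ 3/5 + 315.789ms (3/5)
3. 631.579ms @ 6/5 + 315.789ms (3/5)
4. 947.368ms @ 9/5 + 315.789ms (3/5)
5. 1263.158ms @ 12/5 + 315.789ms (3/5)
6. 1578.947ms @ 3 + 789.474ms (3/2)
7. 2368.421ms @ 9/2 + 789.474ms (3/2)

note 6 onset = 3b = 1578.947ms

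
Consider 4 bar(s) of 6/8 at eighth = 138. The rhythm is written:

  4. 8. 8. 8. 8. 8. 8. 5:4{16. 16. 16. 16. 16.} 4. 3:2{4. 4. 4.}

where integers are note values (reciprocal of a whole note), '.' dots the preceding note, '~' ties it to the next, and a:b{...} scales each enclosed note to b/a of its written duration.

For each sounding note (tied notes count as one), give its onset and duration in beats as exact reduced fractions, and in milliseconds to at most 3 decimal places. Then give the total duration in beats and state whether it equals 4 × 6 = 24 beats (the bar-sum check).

1) 0.0ms=0b +1304.348ms=3b
2) 1304.348ms=3b +652.174ms=3/2b
3) 1956.522ms=9/2b +652.174ms=3/2b
4) 2608.696ms=6b +652.174ms=3/2b
5) 3260.87ms=15/2b +652.174ms=3/2b
6) 3913.043ms=9b +652.174ms=3/2b
7) 4565.217ms=21/2b +652.174ms=3/2b
8) 5217.391ms=12b +260.87ms=3/5b
9) 5478.261ms=63/5b +260.87ms=3/5b
10) 5739.13ms=66/5b +260.87ms=3/5b
11) 6000.0ms=69/5b +260.87ms=3/5b
12) 6260.87ms=72/5b +260.87ms=3/5b
13) 6521.739ms=15b +1304.348ms=3b
14) 7826.087ms=18b +869.565ms=2b
15) 8695.652ms=20b +869.565ms=2b
16) 9565.217ms=22b +869.565ms=2b
Σ=24b of 24 (138bpm 6/8) — PASS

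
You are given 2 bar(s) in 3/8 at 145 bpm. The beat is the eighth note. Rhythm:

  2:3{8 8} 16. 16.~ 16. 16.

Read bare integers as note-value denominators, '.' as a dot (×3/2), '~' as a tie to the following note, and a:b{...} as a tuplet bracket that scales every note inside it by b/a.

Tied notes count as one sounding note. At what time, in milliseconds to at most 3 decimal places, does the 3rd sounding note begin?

1. 0.0ms @ 0 + 620.69ms (3/2)
2. 620.69ms @ 3/2 + 620.69ms (3/2)
3. 1241.379ms @ 3 + 310.345ms (3/4)
4. 1551.724ms @ 15/4 + 620.69ms (3/2)
5. 2172.414ms @ 21/4 + 310.345ms (3/4)

note 3 onset = 3b = 1241.379ms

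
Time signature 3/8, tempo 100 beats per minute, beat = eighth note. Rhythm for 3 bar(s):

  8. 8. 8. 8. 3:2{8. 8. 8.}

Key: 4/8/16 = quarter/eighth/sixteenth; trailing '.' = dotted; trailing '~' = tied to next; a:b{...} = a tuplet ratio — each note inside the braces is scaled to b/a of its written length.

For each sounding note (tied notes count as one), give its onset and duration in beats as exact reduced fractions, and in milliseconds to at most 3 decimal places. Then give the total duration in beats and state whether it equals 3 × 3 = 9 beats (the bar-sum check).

1) 0.0ms=0b +900.0ms=3/2b
2) 900.0ms=3/2b +900.0ms=3/2b
3) 1800.0ms=3b +900.0ms=3/2b
4) 2700.0ms=9/2b +900.0ms=3/2b
5) 3600.0ms=6b +600.0ms=1b
6) 4200.0ms=7b +600.0ms=1b
7) 4800.0ms=8b +600.0ms=1b
Σ=9b of 9 (100bpm 3/8) — PASS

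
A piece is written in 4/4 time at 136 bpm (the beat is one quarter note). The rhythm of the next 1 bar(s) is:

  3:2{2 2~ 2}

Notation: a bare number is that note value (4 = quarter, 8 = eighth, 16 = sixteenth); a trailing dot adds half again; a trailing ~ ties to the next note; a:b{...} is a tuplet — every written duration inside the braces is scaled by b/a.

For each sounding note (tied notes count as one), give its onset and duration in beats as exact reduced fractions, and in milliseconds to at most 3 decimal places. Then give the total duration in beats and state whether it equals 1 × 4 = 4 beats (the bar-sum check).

1) 0.0ms=0b +588.235ms=4/3b
2) 588.235ms=4/3b +1176.471ms=8/3b
Σ=4b of 4 (136bpm 4/4) — PASS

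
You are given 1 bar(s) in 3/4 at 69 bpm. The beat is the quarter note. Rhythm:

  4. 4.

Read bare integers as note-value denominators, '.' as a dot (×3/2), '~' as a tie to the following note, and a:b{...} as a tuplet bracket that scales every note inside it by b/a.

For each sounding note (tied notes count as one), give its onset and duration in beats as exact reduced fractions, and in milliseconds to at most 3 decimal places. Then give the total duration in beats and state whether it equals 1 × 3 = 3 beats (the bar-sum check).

1) 0.0ms=0b +1304.348ms=3/2b
2) 1304.348ms=3/2b +1304.348ms=3/2b
Σ=3b of 3 (69bpm 3/4) — PASS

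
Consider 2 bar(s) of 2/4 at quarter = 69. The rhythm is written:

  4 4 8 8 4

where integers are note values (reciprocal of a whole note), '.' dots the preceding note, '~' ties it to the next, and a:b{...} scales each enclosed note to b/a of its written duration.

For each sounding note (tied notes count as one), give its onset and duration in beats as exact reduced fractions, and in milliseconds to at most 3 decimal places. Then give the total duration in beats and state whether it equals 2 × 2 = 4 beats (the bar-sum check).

1) 0.0ms=0b +869.565ms=1b
2) 869.565ms=1b +869.565ms=1b
3) 1739.13ms=2b +434.783ms=1/2b
4) 2173.913ms=5/2b +434.783ms=1/2b
5) 2608.696ms=3b +869.565ms=1b
Σ=4b of 4 (69bpm 2/4) — PASS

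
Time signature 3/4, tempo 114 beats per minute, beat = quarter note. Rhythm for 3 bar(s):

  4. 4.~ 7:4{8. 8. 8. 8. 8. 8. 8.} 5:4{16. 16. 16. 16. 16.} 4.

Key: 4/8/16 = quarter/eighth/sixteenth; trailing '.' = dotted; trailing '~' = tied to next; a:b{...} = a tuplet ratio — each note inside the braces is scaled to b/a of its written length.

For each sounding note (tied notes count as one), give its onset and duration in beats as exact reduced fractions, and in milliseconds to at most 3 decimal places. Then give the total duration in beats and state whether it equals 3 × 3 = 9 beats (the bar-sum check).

1) 0.0ms=0b +789.474ms=3/2b
2) 789.474ms=3/2b +1015.038ms=27/14b
3) 1804.511ms=24/7b +225.564ms=3/7b
4) 2030.075ms=27/7b +225.564ms=3/7b
5) 2255.639ms=30/7b +225.564ms=3/7b
6) 2481.203ms=33/7b +225.564ms=3/7b
7) 2706.767ms=36/7b +225.564ms=3/7b
8) 2932.331ms=39/7b +225.564ms=3/7b
9) 3157.895ms=6b +157.895ms=3/10b
10) 3315.789ms=63/10b +157.895ms=3/10b
11) 3473.684ms=33/5b +157.895ms=3/10b
12) 3631.579ms=69/10b +157.895ms=3/10b
13) 3789.474ms=36/5b +157.895ms=3/10b
14) 3947.368ms=15/2b +789.474ms=3/2b
Σ=9b of 9 (114bpm 3/4) — PASS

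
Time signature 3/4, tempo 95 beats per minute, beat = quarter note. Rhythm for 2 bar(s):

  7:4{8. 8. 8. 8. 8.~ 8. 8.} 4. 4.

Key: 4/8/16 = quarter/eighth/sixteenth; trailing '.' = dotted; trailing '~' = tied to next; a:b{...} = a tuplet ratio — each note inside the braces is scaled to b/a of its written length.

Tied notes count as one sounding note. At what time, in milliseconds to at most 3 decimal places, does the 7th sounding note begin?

note 7 onset = 3b = 1894.737ms

1. 0.0ms @ 0 + 270.677ms (3/7)
2. 270.677ms @ 3/7 + 270.677ms (3/7)
3. 541.353ms @ 6/7 + 270.677ms (3/7)
4. 812.03ms @ 9/7 + 270.677ms (3/7)
5. 1082.707ms @ 12/7 + 541.353ms (6/7)
6. 1624.06ms @ 18/7 + 270.677ms (3/7)
7. 1894.737ms @ 3 + 947.368ms (3/2)
8. 2842.105ms @ 9/2 + 947.368ms (3/2)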